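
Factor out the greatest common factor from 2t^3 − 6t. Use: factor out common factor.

2t^3 − 6t
= 2(t^3 − 3t)    [factor out 2]
= 2t(t^2 − 3)    [factor out t]

2t(t^2 − 3)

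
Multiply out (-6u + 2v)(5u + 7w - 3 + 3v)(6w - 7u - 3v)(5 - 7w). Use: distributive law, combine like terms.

1452u^2w - 798u^2w^2 + 1050u^3 - 1470u^3w + 730u^2v - 1022u^2vw - 2016uw^2 + 1764uw^3 - 16uvw + 140uvw^2 + 540uw - 630u^2 - 60uv - 90uv^2 + 126uv^2w + 672vw^2 - 588vw^3 - 156v^2w + 42v^2w^2 - 180vw + 90v^2 - 90v^3 + 126v^3w

(-6u + 2v)(5u + 7w - 3 + 3v)(6w - 7u - 3v)(5 - 7w)
= (-30u^2 - 42uw + 18u - 18uv + 10uv + 14vw - 6v + 6v^2)(6w - 7u - 3v)(5 - 7w)    [distributive law]
= (-30u^2 - 42uw + 18u - 8uv + 14vw - 6v + 6v^2)(6w - 7u - 3v)(5 - 7w)    [combine like terms]
= (-180u^2w + 210u^3 + 90u^2v - 252uw^2 + 294u^2w + 126uvw + 108uw - 126u^2 - 54uv - 48uvw + 56u^2v + 24uv^2 + 84vw^2 - 98uvw - 42v^2w - 36vw + 42uv + 18v^2 + 36v^2w - 42uv^2 - 18v^3)(5 - 7w)    [distributive law]
= (114u^2w + 210u^3 + 146u^2v - 252uw^2 - 20uvw + 108uw - 126u^2 - 12uv - 18uv^2 + 84vw^2 - 6v^2w - 36vw + 18v^2 - 18v^3)(5 - 7w)    [combine like terms]
= 570u^2w - 798u^2w^2 + 1050u^3 - 1470u^3w + 730u^2v - 1022u^2vw - 1260uw^2 + 1764uw^3 - 100uvw + 140uvw^2 + 540uw - 756uw^2 - 630u^2 + 882u^2w - 60uv + 84uvw - 90uv^2 + 126uv^2w + 420vw^2 - 588vw^3 - 30v^2w + 42v^2w^2 - 180vw + 252vw^2 + 90v^2 - 126v^2w - 90v^3 + 126v^3w    [distributive law]
= 1452u^2w - 798u^2w^2 + 1050u^3 - 1470u^3w + 730u^2v - 1022u^2vw - 2016uw^2 + 1764uw^3 - 16uvw + 140uvw^2 + 540uw - 630u^2 - 60uv - 90uv^2 + 126uv^2w + 672vw^2 - 588vw^3 - 156v^2w + 42v^2w^2 - 180vw + 90v^2 - 90v^3 + 126v^3w    [combine like terms]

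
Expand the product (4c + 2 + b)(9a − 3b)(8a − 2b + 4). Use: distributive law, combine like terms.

(4c + 2 + b)(9a − 3b)(8a − 2b + 4)
= (36ac − 12bc + 18a − 6b + 9ab − 3b²)(8a − 2b + 4)    [distributive law]
= 288a²c − 72abc + 144ac − 96abc + 24b²c − 48bc + 144a² − 36ab + 72a − 48ab + 12b² − 24b + 72a²b − 18ab² + 36ab − 24ab² + 6b³ − 12b²    [distributive law]
= 288a²c − 168abc + 144ac + 24b²c − 48bc + 144a² − 48ab + 72a − 24b + 72a²b − 42ab² + 6b³    [combine like terms]

288a²c − 168abc + 144ac + 24b²c − 48bc + 144a² − 48ab + 72a − 24b + 72a²b − 42ab² + 6b³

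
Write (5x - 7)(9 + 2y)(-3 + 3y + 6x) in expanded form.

(5x - 7)(9 + 2y)(-3 + 3y + 6x)
= (45x + 10xy - 63 - 14y)(-3 + 3y + 6x)    [distributive law]
= -135x + 135xy + 270x^2 - 30xy + 30xy^2 + 60x^2y + 189 - 189y - 378x + 42y - 42y^2 - 84xy    [distributive law]
= -513x + 21xy + 270x^2 + 30xy^2 + 60x^2y + 189 - 147y - 42y^2    [combine like terms]

-513x + 21xy + 270x^2 + 30xy^2 + 60x^2y + 189 - 147y - 42y^2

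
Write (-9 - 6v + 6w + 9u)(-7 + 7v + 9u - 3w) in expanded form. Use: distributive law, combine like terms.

63 - 21v - 144u - 15w - 42v² + 9uv + 60vw + 27uw - 18w² + 81u²

(-9 - 6v + 6w + 9u)(-7 + 7v + 9u - 3w)
= 63 - 63v - 81u + 27w + 42v - 42v² - 54uv + 18vw - 42w + 42vw + 54uw - 18w² - 63u + 63uv + 81u² - 27uw    [distributive law]
= 63 - 21v - 144u - 15w - 42v² + 9uv + 60vw + 27uw - 18w² + 81u²    [combine like terms]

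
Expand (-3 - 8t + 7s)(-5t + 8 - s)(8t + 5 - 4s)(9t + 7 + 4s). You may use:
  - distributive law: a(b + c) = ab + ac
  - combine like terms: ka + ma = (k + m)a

512t^3 - 5277t^2 + 1397st^2 - 4139t + 5502st + 57s^2t - 840 + 2257s - 333s^2 - 888s^3 + 2880t^4 - 2104st^3 - 1036s^2t^2 + 460s^3t + 112s^4

(-3 - 8t + 7s)(-5t + 8 - s)(8t + 5 - 4s)(9t + 7 + 4s)
= (15t - 24 + 3s + 40t^2 - 64t + 8st - 35st + 56s - 7s^2)(8t + 5 - 4s)(9t + 7 + 4s)    [distributive law]
= (-49t - 24 + 59s + 40t^2 - 27st - 7s^2)(8t + 5 - 4s)(9t + 7 + 4s)    [combine like terms]
= (-392t^2 - 245t + 196st - 192t - 120 + 96s + 472st + 295s - 236s^2 + 320t^3 + 200t^2 - 160st^2 - 216st^2 - 135st + 108s^2t - 56s^2t - 35s^2 + 28s^3)(9t + 7 + 4s)    [distributive law]
= (-192t^2 - 437t + 533st - 120 + 391s - 271s^2 + 320t^3 - 376st^2 + 52s^2t + 28s^3)(9t + 7 + 4s)    [combine like terms]
= -1728t^3 - 1344t^2 - 768st^2 - 3933t^2 - 3059t - 1748st + 4797st^2 + 3731st + 2132s^2t - 1080t - 840 - 480s + 3519st + 2737s + 1564s^2 - 2439s^2t - 1897s^2 - 1084s^3 + 2880t^4 + 2240t^3 + 1280st^3 - 3384st^3 - 2632st^2 - 1504s^2t^2 + 468s^2t^2 + 364s^2t + 208s^3t + 252s^3t + 196s^3 + 112s^4    [distributive law]
= 512t^3 - 5277t^2 + 1397st^2 - 4139t + 5502st + 57s^2t - 840 + 2257s - 333s^2 - 888s^3 + 2880t^4 - 2104st^3 - 1036s^2t^2 + 460s^3t + 112s^4    [combine like terms]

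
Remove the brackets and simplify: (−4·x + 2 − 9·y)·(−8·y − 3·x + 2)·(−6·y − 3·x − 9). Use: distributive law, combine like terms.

(−4·x + 2 − 9·y)·(−8·y − 3·x + 2)·(−6·y − 3·x − 9)
= (32·x·y + 12·x^2 − 8·x − 16·y − 6·x + 4 + 72·y^2 + 27·x·y − 18·y)·(−6·y − 3·x − 9)    [distributive law]
= (59·x·y + 12·x^2 − 14·x − 34·y + 4 + 72·y^2)·(−6·y − 3·x − 9)    [combine like terms]
= −354·x·y^2 − 177·x^2·y − 531·x·y − 72·x^2·y − 36·x^3 − 108·x^2 + 84·x·y + 42·x^2 + 126·x + 204·y^2 + 102·x·y + 306·y − 24·y − 12·x − 36 − 432·y^3 − 216·x·y^2 − 648·y^2    [distributive law]
= −570·x·y^2 − 249·x^2·y − 345·x·y − 36·x^3 − 66·x^2 + 114·x − 444·y^2 + 282·y − 36 − 432·y^3    [combine like terms]

−570·x·y^2 − 249·x^2·y − 345·x·y − 36·x^3 − 66·x^2 + 114·x − 444·y^2 + 282·y − 36 − 432·y^3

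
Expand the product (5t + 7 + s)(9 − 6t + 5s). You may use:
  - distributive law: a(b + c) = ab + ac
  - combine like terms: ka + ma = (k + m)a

(5t + 7 + s)(9 − 6t + 5s)
= 45t − 30t^2 + 25st + 63 − 42t + 35s + 9s − 6st + 5s^2    [distributive law]
= 3t − 30t^2 + 19st + 63 + 44s + 5s^2    [combine like terms]

3t − 30t^2 + 19st + 63 + 44s + 5s^2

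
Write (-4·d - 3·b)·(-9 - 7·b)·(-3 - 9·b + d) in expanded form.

(-4·d - 3·b)·(-9 - 7·b)·(-3 - 9·b + d)
= (36·d + 28·b·d + 27·b + 21·b^2)·(-3 - 9·b + d)    [distributive law]
= -108·d - 324·b·d + 36·d^2 - 84·b·d - 252·b^2·d + 28·b·d^2 - 81·b - 243·b^2 + 27·b·d - 63·b^2 - 189·b^3 + 21·b^2·d    [distributive law]
= -108·d - 381·b·d + 36·d^2 - 231·b^2·d + 28·b·d^2 - 81·b - 306·b^2 - 189·b^3    [combine like terms]

-108·d - 381·b·d + 36·d^2 - 231·b^2·d + 28·b·d^2 - 81·b - 306·b^2 - 189·b^3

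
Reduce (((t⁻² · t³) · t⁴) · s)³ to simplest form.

(((t⁻² · t³) · t⁴) · s)³
= (((t⁻² · t³) · t⁴)³) · (s³)    [power of a product]
= (((t⁻² · t³)³) · ((t⁴)³)) · (s³)    [power of a product]
= ((((t⁻²)³) · ((t³)³)) · ((t⁴)³)) · (s³)    [power of a product]
= ((t⁻⁶ · ((t³)³)) · ((t⁴)³)) · (s³)    [power of a power]
= ((t⁻⁶ · t⁹) · ((t⁴)³)) · (s³)    [power of a power]
= (t³ · ((t⁴)³)) · (s³)    [product of powers]
= (t³ · t¹²) · (s³)    [power of a power]
= t¹⁵ · (s³)    [product of powers]
= s³·t¹⁵    [rearrange]

s³·t¹⁵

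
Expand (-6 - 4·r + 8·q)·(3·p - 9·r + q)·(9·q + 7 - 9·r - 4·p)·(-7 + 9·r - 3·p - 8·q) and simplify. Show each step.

(-6 - 4·r + 8·q)·(3·p - 9·r + q)·(9·q + 7 - 9·r - 4·p)·(-7 + 9·r - 3·p - 8·q)
= (-18·p + 54·r - 6·q - 12·p·r + 36·r² - 4·q·r + 24·p·q - 72·q·r + 8·q²)·(9·q + 7 - 9·r - 4·p)·(-7 + 9·r - 3·p - 8·q)    [distributive law]
= (-18·p + 54·r - 6·q - 12·p·r + 36·r² - 76·q·r + 24·p·q + 8·q²)·(9·q + 7 - 9·r - 4·p)·(-7 + 9·r - 3·p - 8·q)    [combine like terms]
= (-162·p·q - 126·p + 162·p·r + 72·p² + 486·q·r + 378·r - 486·r² - 216·p·r - 54·q² - 42·q + 54·q·r + 24·p·q - 108·p·q·r - 84·p·r + 108·p·r² + 48·p²·r + 324·q·r² + 252·r² - 324·r³ - 144·p·r² - 684·q²·r - 532·q·r + 684·q·r² + 304·p·q·r + 216·p·q² + 168·p·q - 216·p·q·r - 96·p²·q + 72·q³ + 56·q² - 72·q²·r - 32·p·q²)·(-7 + 9·r - 3·p - 8·q)    [distributive law]
= (30·p·q - 126·p - 138·p·r + 72·p² + 8·q·r + 378·r - 234·r² + 2·q² - 42·q - 20·p·q·r - 36·p·r² + 48·p²·r + 1008·q·r² - 324·r³ - 756·q²·r + 184·p·q² - 96·p²·q + 72·q³)·(-7 + 9·r - 3·p - 8·q)    [combine like terms]
= -210·p·q + 270·p·q·r - 90·p²·q - 240·p·q² + 882·p - 1134·p·r + 378·p² + 1008·p·q + 966·p·r - 1242·p·r² + 414·p²·r + 1104·p·q·r - 504·p² + 648·p²·r - 216·p³ - 576·p²·q - 56·q·r + 72·q·r² - 24·p·q·r - 64·q²·r - 2646·r + 3402·r² - 1134·p·r - 3024·q·r + 1638·r² - 2106·r³ + 702·p·r² + 1872·q·r² - 14·q² + 18·q²·r - 6·p·q² - 16·q³ + 294·q - 378·q·r + 126·p·q + 336·q² + 140·p·q·r - 180·p·q·r² + 60·p²·q·r + 160·p·q²·r + 252·p·r² - 324·p·r³ + 108·p²·r² + 288·p·q·r² - 336·p²·r + 432·p²·r² - 144·p³·r - 384·p²·q·r - 7056·q·r² + 9072·q·r³ - 3024·p·q·r² - 8064·q²·r² + 2268·r³ - 2916·r⁴ + 972·p·r³ + 2592·q·r³ + 5292·q²·r - 6804·q²·r² + 2268·p·q²·r + 6048·q³·r - 1288·p·q² + 1656·p·q²·r - 552·p²·q² - 1472·p·q³ + 672·p²·q - 864·p²·q·r + 288·p³·q + 768·p²·q² - 504·q³ + 648·q³·r - 216·p·q³ - 576·q⁴    [distributive law]
= 924·p·q + 1490·p·q·r + 6·p²·q - 1534·p·q² + 882·p - 1302·p·r - 126·p² - 288·p·r² + 726·p²·r - 216·p³ - 3458·q·r - 5112·q·r² + 5246·q²·r - 2646·r + 5040·r² + 162·r³ + 322·q² - 520·q³ + 294·q - 2916·p·q·r² - 1188·p²·q·r + 4084·p·q²·r + 648·p·r³ + 540·p²·r² - 144·p³·r + 11664·q·r³ - 14868·q²·r² - 2916·r⁴ + 6696·q³·r + 216·p²·q² - 1688·p·q³ + 288·p³·q - 576·q⁴    [combine like terms]

924·p·q + 1490·p·q·r + 6·p²·q - 1534·p·q² + 882·p - 1302·p·r - 126·p² - 288·p·r² + 726·p²·r - 216·p³ - 3458·q·r - 5112·q·r² + 5246·q²·r - 2646·r + 5040·r² + 162·r³ + 322·q² - 520·q³ + 294·q - 2916·p·q·r² - 1188·p²·q·r + 4084·p·q²·r + 648·p·r³ + 540·p²·r² - 144·p³·r + 11664·q·r³ - 14868·q²·r² - 2916·r⁴ + 6696·q³·r + 216·p²·q² - 1688·p·q³ + 288·p³·q - 576·q⁴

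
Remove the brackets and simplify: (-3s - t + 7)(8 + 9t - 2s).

(-3s - t + 7)(8 + 9t - 2s)
= -24s - 27st + 6s^2 - 8t - 9t^2 + 2st + 56 + 63t - 14s    [distributive law]
= -38s - 25st + 6s^2 + 55t - 9t^2 + 56    [combine like terms]

-38s - 25st + 6s^2 + 55t - 9t^2 + 56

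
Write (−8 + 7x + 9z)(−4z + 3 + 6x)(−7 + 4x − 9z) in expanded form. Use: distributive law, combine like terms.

−197z + 297xz − 279z² + 168 + 93x − 402x² − 274x²z − 378xz² + 168x³ + 324z³

(−8 + 7x + 9z)(−4z + 3 + 6x)(−7 + 4x − 9z)
= (32z − 24 − 48x − 28xz + 21x + 42x² − 36z² + 27z + 54xz)(−7 + 4x − 9z)    [distributive law]
= (59z − 24 − 27x + 26xz + 42x² − 36z²)(−7 + 4x − 9z)    [combine like terms]
= −413z + 236xz − 531z² + 168 − 96x + 216z + 189x − 108x² + 243xz − 182xz + 104x²z − 234xz² − 294x² + 168x³ − 378x²z + 252z² − 144xz² + 324z³    [distributive law]
= −197z + 297xz − 279z² + 168 + 93x − 402x² − 274x²z − 378xz² + 168x³ + 324z³    [combine like terms]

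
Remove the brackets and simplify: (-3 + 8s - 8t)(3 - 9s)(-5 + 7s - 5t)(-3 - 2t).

(-3 + 8s - 8t)(3 - 9s)(-5 + 7s - 5t)(-3 - 2t)
= (-9 + 27s + 24s - 72s^2 - 24t + 72st)(-5 + 7s - 5t)(-3 - 2t)    [distributive law]
= (-9 + 51s - 72s^2 - 24t + 72st)(-5 + 7s - 5t)(-3 - 2t)    [combine like terms]
= (45 - 63s + 45t - 255s + 357s^2 - 255st + 360s^2 - 504s^3 + 360s^2t + 120t - 168st + 120t^2 - 360st + 504s^2t - 360st^2)(-3 - 2t)    [distributive law]
= (45 - 318s + 165t + 717s^2 - 783st - 504s^3 + 864s^2t + 120t^2 - 360st^2)(-3 - 2t)    [combine like terms]
= -135 - 90t + 954s + 636st - 495t - 330t^2 - 2151s^2 - 1434s^2t + 2349st + 1566st^2 + 1512s^3 + 1008s^3t - 2592s^2t - 1728s^2t^2 - 360t^2 - 240t^3 + 1080st^2 + 720st^3    [distributive law]
= -135 - 585t + 954s + 2985st - 690t^2 - 2151s^2 - 4026s^2t + 2646st^2 + 1512s^3 + 1008s^3t - 1728s^2t^2 - 240t^3 + 720st^3    [combine like terms]

-135 - 585t + 954s + 2985st - 690t^2 - 2151s^2 - 4026s^2t + 2646st^2 + 1512s^3 + 1008s^3t - 1728s^2t^2 - 240t^3 + 720st^3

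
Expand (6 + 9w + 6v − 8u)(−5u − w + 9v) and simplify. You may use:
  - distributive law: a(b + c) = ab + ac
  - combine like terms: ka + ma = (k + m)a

(6 + 9w + 6v − 8u)(−5u − w + 9v)
= −30u − 6w + 54v − 45uw − 9w^2 + 81vw − 30uv − 6vw + 54v^2 + 40u^2 + 8uw − 72uv    [distributive law]
= −30u − 6w + 54v − 37uw − 9w^2 + 75vw − 102uv + 54v^2 + 40u^2    [combine like terms]

−30u − 6w + 54v − 37uw − 9w^2 + 75vw − 102uv + 54v^2 + 40u^2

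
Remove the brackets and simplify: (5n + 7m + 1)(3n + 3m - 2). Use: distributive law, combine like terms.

15n² + 36mn - 7n + 21m² - 11m - 2

(5n + 7m + 1)(3n + 3m - 2)
= 15n² + 15mn - 10n + 21mn + 21m² - 14m + 3n + 3m - 2    [distributive law]
= 15n² + 36mn - 7n + 21m² - 11m - 2    [combine like terms]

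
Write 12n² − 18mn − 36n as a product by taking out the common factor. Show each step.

6n(2n − 3m − 6)

12n² − 18mn − 36n
= 6(2n² − 3mn − 6n)    [factor out 6]
= 6n(2n − 3m − 6)    [factor out n]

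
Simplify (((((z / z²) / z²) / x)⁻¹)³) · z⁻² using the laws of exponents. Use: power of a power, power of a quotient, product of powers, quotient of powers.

(((((z / z²) / z²) / x)⁻¹)³) · z⁻²
= ((((z / z²) / z²) / x)⁻³) · z⁻²    [power of a power]
= ((((z / z²) / z²)⁻³) / (x⁻³)) · z⁻²    [power of a quotient]
= ((((z / z²)⁻³) / ((z²)⁻³)) / (x⁻³)) · z⁻²    [power of a quotient]
= ((((z⁻³) / ((z²)⁻³)) / ((z²)⁻³)) / (x⁻³)) · z⁻²    [power of a quotient]
= (((z⁻³ / z⁻⁶) / ((z²)⁻³)) / (x⁻³)) · z⁻²    [power of a power]
= ((z³ / ((z²)⁻³)) / (x⁻³)) · z⁻²    [quotient of powers]
= ((z³ / z⁻⁶) / (x⁻³)) · z⁻²    [power of a power]
= (z⁹ / (x⁻³)) · z⁻²    [quotient of powers]
= x³z⁷    [quotient of powers; product of powers]

x³z⁷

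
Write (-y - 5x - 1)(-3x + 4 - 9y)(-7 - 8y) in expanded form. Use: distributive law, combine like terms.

-200xy - 384xy² - 3y - 103y² - 72y³ - 105x² - 120x²y + 119x + 28

(-y - 5x - 1)(-3x + 4 - 9y)(-7 - 8y)
= (3xy - 4y + 9y² + 15x² - 20x + 45xy + 3x - 4 + 9y)(-7 - 8y)    [distributive law]
= (48xy + 5y + 9y² + 15x² - 17x - 4)(-7 - 8y)    [combine like terms]
= -336xy - 384xy² - 35y - 40y² - 63y² - 72y³ - 105x² - 120x²y + 119x + 136xy + 28 + 32y    [distributive law]
= -200xy - 384xy² - 3y - 103y² - 72y³ - 105x² - 120x²y + 119x + 28    [combine like terms]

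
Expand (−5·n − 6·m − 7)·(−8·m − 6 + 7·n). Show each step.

(−5·n − 6·m − 7)·(−8·m − 6 + 7·n)
= 40·m·n + 30·n − 35·n^2 + 48·m^2 + 36·m − 42·m·n + 56·m + 42 − 49·n    [distributive law]
= −2·m·n − 19·n − 35·n^2 + 48·m^2 + 92·m + 42    [combine like terms]

−2·m·n − 19·n − 35·n^2 + 48·m^2 + 92·m + 42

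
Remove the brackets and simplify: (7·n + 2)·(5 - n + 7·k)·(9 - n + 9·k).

287·n - 96·n² + 724·k·n + 7·n³ - 112·k·n² + 441·k²·n + 90 + 216·k + 126·k²

(7·n + 2)·(5 - n + 7·k)·(9 - n + 9·k)
= (35·n - 7·n² + 49·k·n + 10 - 2·n + 14·k)·(9 - n + 9·k)    [distributive law]
= (33·n - 7·n² + 49·k·n + 10 + 14·k)·(9 - n + 9·k)    [combine like terms]
= 297·n - 33·n² + 297·k·n - 63·n² + 7·n³ - 63·k·n² + 441·k·n - 49·k·n² + 441·k²·n + 90 - 10·n + 90·k + 126·k - 14·k·n + 126·k²    [distributive law]
= 287·n - 96·n² + 724·k·n + 7·n³ - 112·k·n² + 441·k²·n + 90 + 216·k + 126·k²    [combine like terms]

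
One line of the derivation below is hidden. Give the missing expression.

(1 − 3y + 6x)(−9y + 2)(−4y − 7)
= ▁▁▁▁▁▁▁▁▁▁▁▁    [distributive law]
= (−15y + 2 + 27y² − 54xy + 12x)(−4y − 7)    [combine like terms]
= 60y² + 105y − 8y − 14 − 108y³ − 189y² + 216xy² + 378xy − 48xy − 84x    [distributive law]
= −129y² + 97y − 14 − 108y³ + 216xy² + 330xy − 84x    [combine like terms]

By distributive law:

(−9y + 2 + 27y² − 6y − 54xy + 12x)(−4y − 7)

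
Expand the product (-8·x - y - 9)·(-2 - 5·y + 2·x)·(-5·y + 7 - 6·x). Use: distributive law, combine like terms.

(-8·x - y - 9)·(-2 - 5·y + 2·x)·(-5·y + 7 - 6·x)
= (16·x + 40·x·y - 16·x² + 2·y + 5·y² - 2·x·y + 18 + 45·y - 18·x)·(-5·y + 7 - 6·x)    [distributive law]
= (-2·x + 38·x·y - 16·x² + 47·y + 5·y² + 18)·(-5·y + 7 - 6·x)    [combine like terms]
= 10·x·y - 14·x + 12·x² - 190·x·y² + 266·x·y - 228·x²·y + 80·x²·y - 112·x² + 96·x³ - 235·y² + 329·y - 282·x·y - 25·y³ + 35·y² - 30·x·y² - 90·y + 126 - 108·x    [distributive law]
= -6·x·y - 122·x - 100·x² - 220·x·y² - 148·x²·y + 96·x³ - 200·y² + 239·y - 25·y³ + 126    [combine like terms]

-6·x·y - 122·x - 100·x² - 220·x·y² - 148·x²·y + 96·x³ - 200·y² + 239·y - 25·y³ + 126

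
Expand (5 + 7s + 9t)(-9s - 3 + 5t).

(5 + 7s + 9t)(-9s - 3 + 5t)
= -45s - 15 + 25t - 63s^2 - 21s + 35st - 81st - 27t + 45t^2    [distributive law]
= -66s - 15 - 2t - 63s^2 - 46st + 45t^2    [combine like terms]

-66s - 15 - 2t - 63s^2 - 46st + 45t^2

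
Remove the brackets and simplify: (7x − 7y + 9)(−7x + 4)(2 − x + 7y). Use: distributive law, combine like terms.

−63x² + 49x³ − 392x²y − 106x − 119xy + 343xy² + 196y − 196y² + 72

(7x − 7y + 9)(−7x + 4)(2 − x + 7y)
= (−49x² + 28x + 49xy − 28y − 63x + 36)(2 − x + 7y)    [distributive law]
= (−49x² − 35x + 49xy − 28y + 36)(2 − x + 7y)    [combine like terms]
= −98x² + 49x³ − 343x²y − 70x + 35x² − 245xy + 98xy − 49x²y + 343xy² − 56y + 28xy − 196y² + 72 − 36x + 252y    [distributive law]
= −63x² + 49x³ − 392x²y − 106x − 119xy + 343xy² + 196y − 196y² + 72    [combine like terms]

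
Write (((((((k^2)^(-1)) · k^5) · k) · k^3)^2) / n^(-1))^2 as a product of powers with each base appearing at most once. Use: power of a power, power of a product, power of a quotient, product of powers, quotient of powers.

(((((((k^2)^(-1)) · k^5) · k) · k^3)^2) / n^(-1))^2
= (((((((k^2)^(-1)) · k^5) · k) · k^3)^2)^2) / ((n^(-1))^2)    [power of a quotient]
= ((((((k^2)^(-1)) · k^5) · k) · k^3)^4) / ((n^(-1))^2)    [power of a power]
= ((((((k^2)^(-1)) · k^5) · k)^4) · ((k^3)^4)) / ((n^(-1))^2)    [power of a product]
= ((((((k^2)^(-1)) · k^5)^4) · (k^4)) · ((k^3)^4)) / ((n^(-1))^2)    [power of a product]
= ((((((k^2)^(-1))^4) · ((k^5)^4)) · (k^4)) · ((k^3)^4)) / ((n^(-1))^2)    [power of a product]
= (((((k^2)^(-4)) · ((k^5)^4)) · (k^4)) · ((k^3)^4)) / ((n^(-1))^2)    [power of a power]
= (((k^(-8) · ((k^5)^4)) · (k^4)) · ((k^3)^4)) / ((n^(-1))^2)    [power of a power]
= (((k^(-8) · k^20) · (k^4)) · ((k^3)^4)) / ((n^(-1))^2)    [power of a power]
= ((k^12 · (k^4)) · ((k^3)^4)) / ((n^(-1))^2)    [product of powers]
= (k^16 · ((k^3)^4)) / ((n^(-1))^2)    [product of powers]
= (k^16 · k^12) / ((n^(-1))^2)    [power of a power]
= k^28 / ((n^(-1))^2)    [product of powers]
= k^28 / n^(-2)    [power of a power]
= k^28·n^2    [quotient of powers]

k^28·n^2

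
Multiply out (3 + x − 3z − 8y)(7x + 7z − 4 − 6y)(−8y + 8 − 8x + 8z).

(3 + x − 3z − 8y)(7x + 7z − 4 − 6y)(−8y + 8 − 8x + 8z)
= (21x + 21z − 12 − 18y + 7x^2 + 7xz − 4x − 6xy − 21xz − 21z^2 + 12z + 18yz − 56xy − 56yz + 32y + 48y^2)(−8y + 8 − 8x + 8z)    [distributive law]
= (17x + 33z − 12 + 14y + 7x^2 − 14xz − 62xy − 21z^2 − 38yz + 48y^2)(−8y + 8 − 8x + 8z)    [combine like terms]
= −136xy + 136x − 136x^2 + 136xz − 264yz + 264z − 264xz + 264z^2 + 96y − 96 + 96x − 96z − 112y^2 + 112y − 112xy + 112yz − 56x^2y + 56x^2 − 56x^3 + 56x^2z + 112xyz − 112xz + 112x^2z − 112xz^2 + 496xy^2 − 496xy + 496x^2y − 496xyz + 168yz^2 − 168z^2 + 168xz^2 − 168z^3 + 304y^2z − 304yz + 304xyz − 304yz^2 − 384y^3 + 384y^2 − 384xy^2 + 384y^2z    [distributive law]
= −744xy + 232x − 80x^2 − 240xz − 456yz + 168z + 96z^2 + 208y − 96 + 272y^2 + 440x^2y − 56x^3 + 168x^2z − 80xyz + 56xz^2 + 112xy^2 − 136yz^2 − 168z^3 + 688y^2z − 384y^3    [combine like terms]

−744xy + 232x − 80x^2 − 240xz − 456yz + 168z + 96z^2 + 208y − 96 + 272y^2 + 440x^2y − 56x^3 + 168x^2z − 80xyz + 56xz^2 + 112xy^2 − 136yz^2 − 168z^3 + 688y^2z − 384y^3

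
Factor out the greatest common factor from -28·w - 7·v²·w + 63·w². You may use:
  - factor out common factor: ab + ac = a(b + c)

7·w(-4 - v² + 9·w)

-28·w - 7·v²·w + 63·w²
= 7(-4·w - v²·w + 9·w²)    [factor out 7]
= 7·w(-4 - v² + 9·w)    [factor out w]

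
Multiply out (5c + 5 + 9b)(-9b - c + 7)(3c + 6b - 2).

(5c + 5 + 9b)(-9b - c + 7)(3c + 6b - 2)
= (-45bc - 5c^2 + 35c - 45b - 5c + 35 - 81b^2 - 9bc + 63b)(3c + 6b - 2)    [distributive law]
= (-54bc - 5c^2 + 30c + 18b + 35 - 81b^2)(3c + 6b - 2)    [combine like terms]
= -162bc^2 - 324b^2c + 108bc - 15c^3 - 30bc^2 + 10c^2 + 90c^2 + 180bc - 60c + 54bc + 108b^2 - 36b + 105c + 210b - 70 - 243b^2c - 486b^3 + 162b^2    [distributive law]
= -192bc^2 - 567b^2c + 342bc - 15c^3 + 100c^2 + 45c + 270b^2 + 174b - 70 - 486b^3    [combine like terms]

-192bc^2 - 567b^2c + 342bc - 15c^3 + 100c^2 + 45c + 270b^2 + 174b - 70 - 486b^3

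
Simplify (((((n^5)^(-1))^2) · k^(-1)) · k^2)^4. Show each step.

(((((n^5)^(-1))^2) · k^(-1)) · k^2)^4
= (((((n^5)^(-1))^2) · k^(-1))^4) · ((k^2)^4)    [power of a product]
= (((((n^5)^(-1))^2)^4) · ((k^(-1))^4)) · ((k^2)^4)    [power of a product]
= ((((n^5)^(-1))^8) · ((k^(-1))^4)) · ((k^2)^4)    [power of a power]
= (((n^5)^(-8)) · ((k^(-1))^4)) · ((k^2)^4)    [power of a power]
= (n^(-40) · ((k^(-1))^4)) · ((k^2)^4)    [power of a power]
= (n^(-40) · k^(-4)) · ((k^2)^4)    [power of a power]
= (n^(-40) · k^(-4)) · k^8    [power of a power]
= k^4n^(-40)    [product of powers]

k^4n^(-40)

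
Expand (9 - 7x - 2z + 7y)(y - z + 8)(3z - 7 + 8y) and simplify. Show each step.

(9 - 7x - 2z + 7y)(y - z + 8)(3z - 7 + 8y)
= (9y - 9z + 72 - 7xy + 7xz - 56x - 2yz + 2z² - 16z + 7y² - 7yz + 56y)(3z - 7 + 8y)    [distributive law]
= (65y - 25z + 72 - 7xy + 7xz - 56x - 9yz + 2z² + 7y²)(3z - 7 + 8y)    [combine like terms]
= 195yz - 455y + 520y² - 75z² + 175z - 200yz + 216z - 504 + 576y - 21xyz + 49xy - 56xy² + 21xz² - 49xz + 56xyz - 168xz + 392x - 448xy - 27yz² + 63yz - 72y²z + 6z³ - 14z² + 16yz² + 21y²z - 49y² + 56y³    [distributive law]
= 58yz + 121y + 471y² - 89z² + 391z - 504 + 35xyz - 399xy - 56xy² + 21xz² - 217xz + 392x - 11yz² - 51y²z + 6z³ + 56y³    [combine like terms]

58yz + 121y + 471y² - 89z² + 391z - 504 + 35xyz - 399xy - 56xy² + 21xz² - 217xz + 392x - 11yz² - 51y²z + 6z³ + 56y³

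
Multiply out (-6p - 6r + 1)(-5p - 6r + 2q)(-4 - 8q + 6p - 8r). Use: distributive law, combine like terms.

(-6p - 6r + 1)(-5p - 6r + 2q)(-4 - 8q + 6p - 8r)
= (30p^2 + 36pr - 12pq + 30pr + 36r^2 - 12qr - 5p - 6r + 2q)(-4 - 8q + 6p - 8r)    [distributive law]
= (30p^2 + 66pr - 12pq + 36r^2 - 12qr - 5p - 6r + 2q)(-4 - 8q + 6p - 8r)    [combine like terms]
= -120p^2 - 240p^2q + 180p^3 - 240p^2r - 264pr - 528pqr + 396p^2r - 528pr^2 + 48pq + 96pq^2 - 72p^2q + 96pqr - 144r^2 - 288qr^2 + 216pr^2 - 288r^3 + 48qr + 96q^2r - 72pqr + 96qr^2 + 20p + 40pq - 30p^2 + 40pr + 24r + 48qr - 36pr + 48r^2 - 8q - 16q^2 + 12pq - 16qr    [distributive law]
= -150p^2 - 312p^2q + 180p^3 + 156p^2r - 260pr - 504pqr - 312pr^2 + 100pq + 96pq^2 - 96r^2 - 192qr^2 - 288r^3 + 80qr + 96q^2r + 20p + 24r - 8q - 16q^2    [combine like terms]

-150p^2 - 312p^2q + 180p^3 + 156p^2r - 260pr - 504pqr - 312pr^2 + 100pq + 96pq^2 - 96r^2 - 192qr^2 - 288r^3 + 80qr + 96q^2r + 20p + 24r - 8q - 16q^2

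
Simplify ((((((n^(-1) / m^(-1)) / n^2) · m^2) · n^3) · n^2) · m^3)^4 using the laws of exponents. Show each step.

((((((n^(-1) / m^(-1)) / n^2) · m^2) · n^3) · n^2) · m^3)^4
= ((((((n^(-1) / m^(-1)) / n^2) · m^2) · n^3) · n^2)^4) · ((m^3)^4)    [power of a product]
= ((((((n^(-1) / m^(-1)) / n^2) · m^2) · n^3)^4) · ((n^2)^4)) · ((m^3)^4)    [power of a product]
= ((((((n^(-1) / m^(-1)) / n^2) · m^2)^4) · ((n^3)^4)) · ((n^2)^4)) · ((m^3)^4)    [power of a product]
= ((((((n^(-1) / m^(-1)) / n^2)^4) · ((m^2)^4)) · ((n^3)^4)) · ((n^2)^4)) · ((m^3)^4)    [power of a product]
= ((((((n^(-1) / m^(-1))^4) / ((n^2)^4)) · ((m^2)^4)) · ((n^3)^4)) · ((n^2)^4)) · ((m^3)^4)    [power of a quotient]
= (((((((n^(-1))^4) / ((m^(-1))^4)) / ((n^2)^4)) · ((m^2)^4)) · ((n^3)^4)) · ((n^2)^4)) · ((m^3)^4)    [power of a quotient]
= (((((n^(-4) / ((m^(-1))^4)) / ((n^2)^4)) · ((m^2)^4)) · ((n^3)^4)) · ((n^2)^4)) · ((m^3)^4)    [power of a power]
= (((((n^(-4) / m^(-4)) / ((n^2)^4)) · ((m^2)^4)) · ((n^3)^4)) · ((n^2)^4)) · ((m^3)^4)    [power of a power]
= (((((n^(-4) / m^(-4)) / n^8) · ((m^2)^4)) · ((n^3)^4)) · ((n^2)^4)) · ((m^3)^4)    [power of a power]
= (((((n^(-4) / m^(-4)) / n^8) · m^8) · ((n^3)^4)) · ((n^2)^4)) · ((m^3)^4)    [power of a power]
= (((((n^(-4) / m^(-4)) / n^8) · m^8) · n^12) · ((n^2)^4)) · ((m^3)^4)    [power of a power]
= (((((n^(-4) / m^(-4)) / n^8) · m^8) · n^12) · n^8) · ((m^3)^4)    [power of a power]
= (((((n^(-4) / m^(-4)) / n^8) · m^8) · n^12) · n^8) · m^12    [power of a power]
= m^24n^8    [quotient of powers; product of powers]

m^24n^8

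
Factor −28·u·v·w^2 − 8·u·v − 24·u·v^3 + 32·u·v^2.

−28·u·v·w^2 − 8·u·v − 24·u·v^3 + 32·u·v^2
= 4(−7·u·v·w^2 − 2·u·v − 6·u·v^3 + 8·u·v^2)    [factor out 4]
= 4·u·v(−7·w^2 − 2 − 6·v^2 + 8·v)    [factor out u·v]

4·u·v(−7·w^2 − 2 − 6·v^2 + 8·v)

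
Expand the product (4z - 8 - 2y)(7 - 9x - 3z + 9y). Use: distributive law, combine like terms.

(4z - 8 - 2y)(7 - 9x - 3z + 9y)
= 28z - 36xz - 12z² + 36yz - 56 + 72x + 24z - 72y - 14y + 18xy + 6yz - 18y²    [distributive law]
= 52z - 36xz - 12z² + 42yz - 56 + 72x - 86y + 18xy - 18y²    [combine like terms]

52z - 36xz - 12z² + 42yz - 56 + 72x - 86y + 18xy - 18y²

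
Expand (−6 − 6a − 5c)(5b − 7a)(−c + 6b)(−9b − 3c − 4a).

270b^2c − 90bc^2 − 498abc + 1620b^3 − 1548ab^2 + 126ac^2 + 168a^2c − 1008a^2b − 1020ab^2c − 505abc^2 − 1338a^2bc + 1620ab^3 − 1548a^2b^2 + 266a^2c^2 + 168a^3c − 1008a^3b + 225b^2c^2 − 75bc^3 + 1350b^3c + 105ac^3

(−6 − 6a − 5c)(5b − 7a)(−c + 6b)(−9b − 3c − 4a)
= (−30b + 42a − 30ab + 42a^2 − 25bc + 35ac)(−c + 6b)(−9b − 3c − 4a)    [distributive law]
= (30bc − 180b^2 − 42ac + 252ab + 30abc − 180ab^2 − 42a^2c + 252a^2b + 25bc^2 − 150b^2c − 35ac^2 + 210abc)(−9b − 3c − 4a)    [distributive law]
= (30bc − 180b^2 − 42ac + 252ab + 240abc − 180ab^2 − 42a^2c + 252a^2b + 25bc^2 − 150b^2c − 35ac^2)(−9b − 3c − 4a)    [combine like terms]
= −270b^2c − 90bc^2 − 120abc + 1620b^3 + 540b^2c + 720ab^2 + 378abc + 126ac^2 + 168a^2c − 2268ab^2 − 756abc − 1008a^2b − 2160ab^2c − 720abc^2 − 960a^2bc + 1620ab^3 + 540ab^2c + 720a^2b^2 + 378a^2bc + 126a^2c^2 + 168a^3c − 2268a^2b^2 − 756a^2bc − 1008a^3b − 225b^2c^2 − 75bc^3 − 100abc^2 + 1350b^3c + 450b^2c^2 + 600ab^2c + 315abc^2 + 105ac^3 + 140a^2c^2    [distributive law]
= 270b^2c − 90bc^2 − 498abc + 1620b^3 − 1548ab^2 + 126ac^2 + 168a^2c − 1008a^2b − 1020ab^2c − 505abc^2 − 1338a^2bc + 1620ab^3 − 1548a^2b^2 + 266a^2c^2 + 168a^3c − 1008a^3b + 225b^2c^2 − 75bc^3 + 1350b^3c + 105ac^3    [combine like terms]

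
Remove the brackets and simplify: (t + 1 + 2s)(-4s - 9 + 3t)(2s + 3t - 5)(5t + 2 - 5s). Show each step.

-160s²t² + 380s²t + 20s³t + 15st³ - 251st² + 269st - 147t³ - 51t² + 231t + 45t⁴ - 468s² - 12s³ - 41s + 90 + 80s⁴

(t + 1 + 2s)(-4s - 9 + 3t)(2s + 3t - 5)(5t + 2 - 5s)
= (-4st - 9t + 3t² - 4s - 9 + 3t - 8s² - 18s + 6st)(2s + 3t - 5)(5t + 2 - 5s)    [distributive law]
= (2st - 6t + 3t² - 22s - 9 - 8s²)(2s + 3t - 5)(5t + 2 - 5s)    [combine like terms]
= (4s²t + 6st² - 10st - 12st - 18t² + 30t + 6st² + 9t³ - 15t² - 44s² - 66st + 110s - 18s - 27t + 45 - 16s³ - 24s²t + 40s²)(5t + 2 - 5s)    [distributive law]
= (-20s²t + 12st² - 88st - 33t² + 3t + 9t³ - 4s² + 92s + 45 - 16s³)(5t + 2 - 5s)    [combine like terms]
= -100s²t² - 40s²t + 100s³t + 60st³ + 24st² - 60s²t² - 440st² - 176st + 440s²t - 165t³ - 66t² + 165st² + 15t² + 6t - 15st + 45t⁴ + 18t³ - 45st³ - 20s²t - 8s² + 20s³ + 460st + 184s - 460s² + 225t + 90 - 225s - 80s³t - 32s³ + 80s⁴    [distributive law]
= -160s²t² + 380s²t + 20s³t + 15st³ - 251st² + 269st - 147t³ - 51t² + 231t + 45t⁴ - 468s² - 12s³ - 41s + 90 + 80s⁴    [combine like terms]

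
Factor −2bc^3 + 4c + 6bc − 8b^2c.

−2bc^3 + 4c + 6bc − 8b^2c
= 2(−bc^3 + 2c + 3bc − 4b^2c)    [factor out 2]
= 2c(−bc^2 + 2 + 3b − 4b^2)    [factor out c]

2c(−bc^2 + 2 + 3b − 4b^2)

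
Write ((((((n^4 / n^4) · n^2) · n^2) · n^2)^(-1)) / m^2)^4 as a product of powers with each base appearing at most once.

((((((n^4 / n^4) · n^2) · n^2) · n^2)^(-1)) / m^2)^4
= ((((((n^4 / n^4) · n^2) · n^2) · n^2)^(-1))^4) / ((m^2)^4)    [power of a quotient]
= (((((n^4 / n^4) · n^2) · n^2) · n^2)^(-4)) / ((m^2)^4)    [power of a power]
= (((((n^4 / n^4) · n^2) · n^2)^(-4)) · ((n^2)^(-4))) / ((m^2)^4)    [power of a product]
= (((((n^4 / n^4) · n^2)^(-4)) · ((n^2)^(-4))) · ((n^2)^(-4))) / ((m^2)^4)    [power of a product]
= (((((n^4 / n^4)^(-4)) · ((n^2)^(-4))) · ((n^2)^(-4))) · ((n^2)^(-4))) / ((m^2)^4)    [power of a product]
= ((((((n^4)^(-4)) / ((n^4)^(-4))) · ((n^2)^(-4))) · ((n^2)^(-4))) · ((n^2)^(-4))) / ((m^2)^4)    [power of a quotient]
= ((((n^(-16) / ((n^4)^(-4))) · ((n^2)^(-4))) · ((n^2)^(-4))) · ((n^2)^(-4))) / ((m^2)^4)    [power of a power]
= ((((n^(-16) / n^(-16)) · ((n^2)^(-4))) · ((n^2)^(-4))) · ((n^2)^(-4))) / ((m^2)^4)    [power of a power]
= (((n^0 · ((n^2)^(-4))) · ((n^2)^(-4))) · ((n^2)^(-4))) / ((m^2)^4)    [quotient of powers]
= (((n^0 · n^(-8)) · ((n^2)^(-4))) · ((n^2)^(-4))) / ((m^2)^4)    [power of a power]
= ((n^(-8) · ((n^2)^(-4))) · ((n^2)^(-4))) / ((m^2)^4)    [product of powers]
= ((n^(-8) · n^(-8)) · ((n^2)^(-4))) / ((m^2)^4)    [power of a power]
= (n^(-16) · ((n^2)^(-4))) / ((m^2)^4)    [product of powers]
= (n^(-16) · n^(-8)) / ((m^2)^4)    [power of a power]
= n^(-24) / ((m^2)^4)    [product of powers]
= n^(-24) / m^8    [power of a power]
= m^(-8)·n^(-24)    [quotient of powers]

m^(-8)·n^(-24)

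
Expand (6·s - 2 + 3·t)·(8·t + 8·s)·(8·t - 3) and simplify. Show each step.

(6·s - 2 + 3·t)·(8·t + 8·s)·(8·t - 3)
= (48·s·t + 48·s^2 - 16·t - 16·s + 24·t^2 + 24·s·t)·(8·t - 3)    [distributive law]
= (72·s·t + 48·s^2 - 16·t - 16·s + 24·t^2)·(8·t - 3)    [combine like terms]
= 576·s·t^2 - 216·s·t + 384·s^2·t - 144·s^2 - 128·t^2 + 48·t - 128·s·t + 48·s + 192·t^3 - 72·t^2    [distributive law]
= 576·s·t^2 - 344·s·t + 384·s^2·t - 144·s^2 - 200·t^2 + 48·t + 48·s + 192·t^3    [combine like terms]

576·s·t^2 - 344·s·t + 384·s^2·t - 144·s^2 - 200·t^2 + 48·t + 48·s + 192·t^3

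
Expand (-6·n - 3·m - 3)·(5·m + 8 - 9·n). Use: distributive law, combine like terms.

-3·m·n - 21·n + 54·n^2 - 15·m^2 - 39·m - 24

(-6·n - 3·m - 3)·(5·m + 8 - 9·n)
= -30·m·n - 48·n + 54·n^2 - 15·m^2 - 24·m + 27·m·n - 15·m - 24 + 27·n    [distributive law]
= -3·m·n - 21·n + 54·n^2 - 15·m^2 - 39·m - 24    [combine like terms]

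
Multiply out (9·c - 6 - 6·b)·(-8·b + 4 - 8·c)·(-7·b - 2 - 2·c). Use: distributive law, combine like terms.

72·b^2·c - 588·b·c + 552·b·c^2 - 120·c - 24·c^2 + 144·c^3 - 264·b^2 + 120·b + 48 - 336·b^3

(9·c - 6 - 6·b)·(-8·b + 4 - 8·c)·(-7·b - 2 - 2·c)
= (-72·b·c + 36·c - 72·c^2 + 48·b - 24 + 48·c + 48·b^2 - 24·b + 48·b·c)·(-7·b - 2 - 2·c)    [distributive law]
= (-24·b·c + 84·c - 72·c^2 + 24·b - 24 + 48·b^2)·(-7·b - 2 - 2·c)    [combine like terms]
= 168·b^2·c + 48·b·c + 48·b·c^2 - 588·b·c - 168·c - 168·c^2 + 504·b·c^2 + 144·c^2 + 144·c^3 - 168·b^2 - 48·b - 48·b·c + 168·b + 48 + 48·c - 336·b^3 - 96·b^2 - 96·b^2·c    [distributive law]
= 72·b^2·c - 588·b·c + 552·b·c^2 - 120·c - 24·c^2 + 144·c^3 - 264·b^2 + 120·b + 48 - 336·b^3    [combine like terms]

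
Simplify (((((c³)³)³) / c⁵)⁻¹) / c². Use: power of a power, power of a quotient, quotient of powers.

(((((c³)³)³) / c⁵)⁻¹) / c²
= (((((c³)³)³)⁻¹) / ((c⁵)⁻¹)) / c²    [power of a quotient]
= ((((c³)³)⁻³) / ((c⁵)⁻¹)) / c²    [power of a power]
= (((c³)⁻⁹) / ((c⁵)⁻¹)) / c²    [power of a power]
= (c⁻²⁷ / ((c⁵)⁻¹)) / c²    [power of a power]
= (c⁻²⁷ / c⁻⁵) / c²    [power of a power]
= c⁻²² / c²    [quotient of powers]
= c⁻²⁴    [quotient of powers]

c⁻²⁴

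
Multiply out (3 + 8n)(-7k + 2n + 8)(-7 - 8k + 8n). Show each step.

-45k + 168k^2 - 336kn - 298n + 448n^2 - 168 + 448k^2n - 576kn^2 + 128n^3

(3 + 8n)(-7k + 2n + 8)(-7 - 8k + 8n)
= (-21k + 6n + 24 - 56kn + 16n^2 + 64n)(-7 - 8k + 8n)    [distributive law]
= (-21k + 70n + 24 - 56kn + 16n^2)(-7 - 8k + 8n)    [combine like terms]
= 147k + 168k^2 - 168kn - 490n - 560kn + 560n^2 - 168 - 192k + 192n + 392kn + 448k^2n - 448kn^2 - 112n^2 - 128kn^2 + 128n^3    [distributive law]
= -45k + 168k^2 - 336kn - 298n + 448n^2 - 168 + 448k^2n - 576kn^2 + 128n^3    [combine like terms]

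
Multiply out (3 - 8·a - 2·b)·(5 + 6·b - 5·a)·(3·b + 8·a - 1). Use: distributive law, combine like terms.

(3 - 8·a - 2·b)·(5 + 6·b - 5·a)·(3·b + 8·a - 1)
= (15 + 18·b - 15·a - 40·a - 48·a·b + 40·a^2 - 10·b - 12·b^2 + 10·a·b)·(3·b + 8·a - 1)    [distributive law]
= (15 + 8·b - 55·a - 38·a·b + 40·a^2 - 12·b^2)·(3·b + 8·a - 1)    [combine like terms]
= 45·b + 120·a - 15 + 24·b^2 + 64·a·b - 8·b - 165·a·b - 440·a^2 + 55·a - 114·a·b^2 - 304·a^2·b + 38·a·b + 120·a^2·b + 320·a^3 - 40·a^2 - 36·b^3 - 96·a·b^2 + 12·b^2    [distributive law]
= 37·b + 175·a - 15 + 36·b^2 - 63·a·b - 480·a^2 - 210·a·b^2 - 184·a^2·b + 320·a^3 - 36·b^3    [combine like terms]

37·b + 175·a - 15 + 36·b^2 - 63·a·b - 480·a^2 - 210·a·b^2 - 184·a^2·b + 320·a^3 - 36·b^3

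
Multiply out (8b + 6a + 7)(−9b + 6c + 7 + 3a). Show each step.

−72b^2 + 48bc − 7b − 30ab + 36ac + 63a + 18a^2 + 42c + 49

(8b + 6a + 7)(−9b + 6c + 7 + 3a)
= −72b^2 + 48bc + 56b + 24ab − 54ab + 36ac + 42a + 18a^2 − 63b + 42c + 49 + 21a    [distributive law]
= −72b^2 + 48bc − 7b − 30ab + 36ac + 63a + 18a^2 + 42c + 49    [combine like terms]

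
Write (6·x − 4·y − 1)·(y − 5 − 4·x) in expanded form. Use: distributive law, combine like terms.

22·x·y − 26·x − 24·x^2 − 4·y^2 + 19·y + 5

(6·x − 4·y − 1)·(y − 5 − 4·x)
= 6·x·y − 30·x − 24·x^2 − 4·y^2 + 20·y + 16·x·y − y + 5 + 4·x    [distributive law]
= 22·x·y − 26·x − 24·x^2 − 4·y^2 + 19·y + 5    [combine like terms]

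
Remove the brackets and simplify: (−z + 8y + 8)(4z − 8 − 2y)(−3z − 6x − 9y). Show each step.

12z^3 + 24xz^2 − 66yz^2 − 120z^2 − 240xz − 120yz − 204xyz − 258y^2z + 480xy + 720y^2 + 96xy^2 + 144y^3 + 192z + 384x + 576y

(−z + 8y + 8)(4z − 8 − 2y)(−3z − 6x − 9y)
= (−4z^2 + 8z + 2yz + 32yz − 64y − 16y^2 + 32z − 64 − 16y)(−3z − 6x − 9y)    [distributive law]
= (−4z^2 + 40z + 34yz − 80y − 16y^2 − 64)(−3z − 6x − 9y)    [combine like terms]
= 12z^3 + 24xz^2 + 36yz^2 − 120z^2 − 240xz − 360yz − 102yz^2 − 204xyz − 306y^2z + 240yz + 480xy + 720y^2 + 48y^2z + 96xy^2 + 144y^3 + 192z + 384x + 576y    [distributive law]
= 12z^3 + 24xz^2 − 66yz^2 − 120z^2 − 240xz − 120yz − 204xyz − 258y^2z + 480xy + 720y^2 + 96xy^2 + 144y^3 + 192z + 384x + 576y    [combine like terms]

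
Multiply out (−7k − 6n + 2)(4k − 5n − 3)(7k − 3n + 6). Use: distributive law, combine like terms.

−196k^3 + 161k^2n + 35k^2 + 177kn^2 + 35kn + 132k − 90n^3 + 156n^2 + 66n − 36

(−7k − 6n + 2)(4k − 5n − 3)(7k − 3n + 6)
= (−28k^2 + 35kn + 21k − 24kn + 30n^2 + 18n + 8k − 10n − 6)(7k − 3n + 6)    [distributive law]
= (−28k^2 + 11kn + 29k + 30n^2 + 8n − 6)(7k − 3n + 6)    [combine like terms]
= −196k^3 + 84k^2n − 168k^2 + 77k^2n − 33kn^2 + 66kn + 203k^2 − 87kn + 174k + 210kn^2 − 90n^3 + 180n^2 + 56kn − 24n^2 + 48n − 42k + 18n − 36    [distributive law]
= −196k^3 + 161k^2n + 35k^2 + 177kn^2 + 35kn + 132k − 90n^3 + 156n^2 + 66n − 36    [combine like terms]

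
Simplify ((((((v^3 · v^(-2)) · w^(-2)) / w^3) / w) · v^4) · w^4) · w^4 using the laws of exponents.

((((((v^3 · v^(-2)) · w^(-2)) / w^3) / w) · v^4) · w^4) · w^4
= (((((v · w^(-2)) / w^3) / w) · v^4) · w^4) · w^4    [product of powers]
= v^5w^2    [quotient of powers; product of powers]

v^5w^2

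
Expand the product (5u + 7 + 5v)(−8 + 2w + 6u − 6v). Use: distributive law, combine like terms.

(5u + 7 + 5v)(−8 + 2w + 6u − 6v)
= −40u + 10uw + 30u^2 − 30uv − 56 + 14w + 42u − 42v − 40v + 10vw + 30uv − 30v^2    [distributive law]
= 2u + 10uw + 30u^2 − 56 + 14w − 82v + 10vw − 30v^2    [combine like terms]

2u + 10uw + 30u^2 − 56 + 14w − 82v + 10vw − 30v^2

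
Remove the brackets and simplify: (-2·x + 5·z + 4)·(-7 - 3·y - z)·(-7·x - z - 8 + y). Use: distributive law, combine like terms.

(-2·x + 5·z + 4)·(-7 - 3·y - z)·(-7·x - z - 8 + y)
= (14·x + 6·x·y + 2·x·z - 35·z - 15·y·z - 5·z^2 - 28 - 12·y - 4·z)·(-7·x - z - 8 + y)    [distributive law]
= (14·x + 6·x·y + 2·x·z - 39·z - 15·y·z - 5·z^2 - 28 - 12·y)·(-7·x - z - 8 + y)    [combine like terms]
= -98·x^2 - 14·x·z - 112·x + 14·x·y - 42·x^2·y - 6·x·y·z - 48·x·y + 6·x·y^2 - 14·x^2·z - 2·x·z^2 - 16·x·z + 2·x·y·z + 273·x·z + 39·z^2 + 312·z - 39·y·z + 105·x·y·z + 15·y·z^2 + 120·y·z - 15·y^2·z + 35·x·z^2 + 5·z^3 + 40·z^2 - 5·y·z^2 + 196·x + 28·z + 224 - 28·y + 84·x·y + 12·y·z + 96·y - 12·y^2    [distributive law]
= -98·x^2 + 243·x·z + 84·x + 50·x·y - 42·x^2·y + 101·x·y·z + 6·x·y^2 - 14·x^2·z + 33·x·z^2 + 79·z^2 + 340·z + 93·y·z + 10·y·z^2 - 15·y^2·z + 5·z^3 + 224 + 68·y - 12·y^2    [combine like terms]

-98·x^2 + 243·x·z + 84·x + 50·x·y - 42·x^2·y + 101·x·y·z + 6·x·y^2 - 14·x^2·z + 33·x·z^2 + 79·z^2 + 340·z + 93·y·z + 10·y·z^2 - 15·y^2·z + 5·z^3 + 224 + 68·y - 12·y^2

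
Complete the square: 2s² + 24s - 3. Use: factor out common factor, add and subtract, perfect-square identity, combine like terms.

2s² + 24s - 3
= 2(s² + 12s) - 3    [factor out 2 from the s-terms]
= 2(s² + 12s + 36 - 36) - 3    [add and subtract 36 inside the bracket]
= 2(s + 6)² - 72 - 3    [perfect-square identity]
= 2(s + 6)² - 75    [combine constants]

2(s + 6)² - 75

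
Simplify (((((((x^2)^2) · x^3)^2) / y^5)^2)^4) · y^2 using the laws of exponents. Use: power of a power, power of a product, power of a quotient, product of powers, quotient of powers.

(((((((x^2)^2) · x^3)^2) / y^5)^2)^4) · y^2
= ((((((x^2)^2) · x^3)^2) / y^5)^8) · y^2    [power of a power]
= ((((((x^2)^2) · x^3)^2)^8) / ((y^5)^8)) · y^2    [power of a quotient]
= (((((x^2)^2) · x^3)^16) / ((y^5)^8)) · y^2    [power of a power]
= (((((x^2)^2)^16) · ((x^3)^16)) / ((y^5)^8)) · y^2    [power of a product]
= ((((x^2)^32) · ((x^3)^16)) / ((y^5)^8)) · y^2    [power of a power]
= ((x^64 · ((x^3)^16)) / ((y^5)^8)) · y^2    [power of a power]
= ((x^64 · x^48) / ((y^5)^8)) · y^2    [power of a power]
= (x^112 / ((y^5)^8)) · y^2    [product of powers]
= (x^112 / y^40) · y^2    [power of a power]
= x^112y^(-38)    [quotient of powers]

x^112y^(-38)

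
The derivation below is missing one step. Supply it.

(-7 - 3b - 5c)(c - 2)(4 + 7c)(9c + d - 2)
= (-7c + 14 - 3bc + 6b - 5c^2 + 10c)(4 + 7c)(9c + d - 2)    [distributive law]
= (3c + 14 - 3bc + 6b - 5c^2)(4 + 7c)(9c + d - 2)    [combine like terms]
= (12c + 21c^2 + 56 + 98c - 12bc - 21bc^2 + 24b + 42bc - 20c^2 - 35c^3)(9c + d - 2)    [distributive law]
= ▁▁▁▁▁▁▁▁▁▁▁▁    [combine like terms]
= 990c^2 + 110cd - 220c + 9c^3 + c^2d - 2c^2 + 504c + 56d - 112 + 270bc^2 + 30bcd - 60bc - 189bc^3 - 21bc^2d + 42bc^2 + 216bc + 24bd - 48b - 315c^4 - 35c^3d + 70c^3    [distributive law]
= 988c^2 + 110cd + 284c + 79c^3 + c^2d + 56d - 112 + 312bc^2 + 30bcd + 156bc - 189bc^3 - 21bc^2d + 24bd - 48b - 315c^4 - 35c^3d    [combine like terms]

After combine like terms, the bracketed line is:

(110c + c^2 + 56 + 30bc - 21bc^2 + 24b - 35c^3)(9c + d - 2)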